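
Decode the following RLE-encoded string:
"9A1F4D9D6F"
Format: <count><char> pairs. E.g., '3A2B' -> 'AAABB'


Expanding each <count><char> pair:
  9A -> 'AAAAAAAAA'
  1F -> 'F'
  4D -> 'DDDD'
  9D -> 'DDDDDDDDD'
  6F -> 'FFFFFF'

Decoded = AAAAAAAAAFDDDDDDDDDDDDDFFFFFF


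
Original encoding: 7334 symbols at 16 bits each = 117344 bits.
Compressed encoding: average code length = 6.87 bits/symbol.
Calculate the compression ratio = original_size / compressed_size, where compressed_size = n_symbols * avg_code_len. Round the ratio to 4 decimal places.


original_size = n_symbols * orig_bits = 7334 * 16 = 117344 bits
compressed_size = n_symbols * avg_code_len = 7334 * 6.87 = 50384.58 bits
ratio = original_size / compressed_size = 117344 / 50384.58 = 2.329

Compression ratio = 2.329


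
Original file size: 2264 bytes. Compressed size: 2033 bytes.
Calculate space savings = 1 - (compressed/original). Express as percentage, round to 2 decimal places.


ratio = compressed/original = 2033/2264 = 0.897968
savings = 1 - ratio = 1 - 0.897968 = 0.102032
as a percentage: 0.102032 * 100 = 10.2%

Space savings = 1 - 2033/2264 = 10.2%


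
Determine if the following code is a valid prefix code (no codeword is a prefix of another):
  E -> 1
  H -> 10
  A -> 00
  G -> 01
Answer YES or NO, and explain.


Checking each pair (does one codeword prefix another?):
  E='1' vs H='10': prefix -- VIOLATION

NO -- this is NOT a valid prefix code. E (1) is a prefix of H (10).


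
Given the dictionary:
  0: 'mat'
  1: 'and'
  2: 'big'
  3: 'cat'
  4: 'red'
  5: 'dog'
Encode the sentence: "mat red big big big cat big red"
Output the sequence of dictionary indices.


Look up each word in the dictionary:
  'mat' -> 0
  'red' -> 4
  'big' -> 2
  'big' -> 2
  'big' -> 2
  'cat' -> 3
  'big' -> 2
  'red' -> 4

Encoded: [0, 4, 2, 2, 2, 3, 2, 4]


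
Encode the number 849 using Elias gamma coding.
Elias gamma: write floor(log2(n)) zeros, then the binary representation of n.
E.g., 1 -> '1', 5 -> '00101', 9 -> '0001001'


num_bits = floor(log2(849)) + 1 = 10
leading_zeros = num_bits - 1 = 9
binary(849) = 1101010001

Elias gamma(849) = '000000000' + '1101010001' = 0000000001101010001 (19 bits)


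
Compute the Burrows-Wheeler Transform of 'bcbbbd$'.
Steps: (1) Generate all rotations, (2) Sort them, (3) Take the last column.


Rotations (sorted):
  0: $bcbbbd -> last char: d
  1: bbbd$bc -> last char: c
  2: bbd$bcb -> last char: b
  3: bcbbbd$ -> last char: $
  4: bd$bcbb -> last char: b
  5: cbbbd$b -> last char: b
  6: d$bcbbb -> last char: b


BWT = dcb$bbb


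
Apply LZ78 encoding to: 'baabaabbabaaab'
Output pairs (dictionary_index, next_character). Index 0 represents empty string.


LZ78 encoding steps:
Dictionary: {0: ''}
Step 1: w='' (idx 0), next='b' -> output (0, 'b'), add 'b' as idx 1
Step 2: w='' (idx 0), next='a' -> output (0, 'a'), add 'a' as idx 2
Step 3: w='a' (idx 2), next='b' -> output (2, 'b'), add 'ab' as idx 3
Step 4: w='a' (idx 2), next='a' -> output (2, 'a'), add 'aa' as idx 4
Step 5: w='b' (idx 1), next='b' -> output (1, 'b'), add 'bb' as idx 5
Step 6: w='ab' (idx 3), next='a' -> output (3, 'a'), add 'aba' as idx 6
Step 7: w='aa' (idx 4), next='b' -> output (4, 'b'), add 'aab' as idx 7


Encoded: [(0, 'b'), (0, 'a'), (2, 'b'), (2, 'a'), (1, 'b'), (3, 'a'), (4, 'b')]


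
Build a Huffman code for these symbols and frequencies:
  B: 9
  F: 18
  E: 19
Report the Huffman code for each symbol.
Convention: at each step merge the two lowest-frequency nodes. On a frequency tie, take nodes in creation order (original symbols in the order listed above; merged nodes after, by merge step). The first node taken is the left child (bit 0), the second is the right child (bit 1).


Huffman tree construction:
Step 1: Merge B(9) + F(18) = 27
Step 2: Merge E(19) + (B+F)(27) = 46
Read each symbol's code off the tree from the root (left child = 0, right child = 1).

Codes:
  B: 10 (length 2)
  F: 11 (length 2)
  E: 0 (length 1)
Average code length: 73/46 = 1.5870 bits/symbol


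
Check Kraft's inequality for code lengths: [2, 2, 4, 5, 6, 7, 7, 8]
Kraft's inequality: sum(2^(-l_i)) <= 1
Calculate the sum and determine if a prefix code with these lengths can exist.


Sum = 2^(-2) + 2^(-2) + 2^(-4) + 2^(-5) + 2^(-6) + 2^(-7) + 2^(-7) + 2^(-8)
    = 0.25 + 0.25 + 0.0625 + 0.03125 + 0.015625 + 0.0078125 + 0.0078125 + 0.00390625
    = 161/256 = 0.62890625
Since 0.62890625 <= 1, Kraft's inequality IS satisfied.
A prefix code with these lengths CAN exist.

Kraft sum = 0.62890625. Satisfied.


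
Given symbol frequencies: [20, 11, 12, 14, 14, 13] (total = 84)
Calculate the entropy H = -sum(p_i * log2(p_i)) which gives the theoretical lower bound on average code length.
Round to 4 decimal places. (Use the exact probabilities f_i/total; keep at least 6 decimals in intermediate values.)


Per-symbol terms -p_i * log2(p_i) with p_i = f_i/84:
  p = 20/84 = 0.238095: log2(p) = -2.070389, -p*log2(p) = 0.492950
  p = 11/84 = 0.130952: log2(p) = -2.932886, -p*log2(p) = 0.384068
  p = 12/84 = 0.142857: log2(p) = -2.807355, -p*log2(p) = 0.401051
  p = 14/84 = 0.166667: log2(p) = -2.584963, -p*log2(p) = 0.430827
  p = 14/84 = 0.166667: log2(p) = -2.584963, -p*log2(p) = 0.430827
  p = 13/84 = 0.154762: log2(p) = -2.691878, -p*log2(p) = 0.416600
H = 0.492950 + 0.384068 + 0.401051 + 0.430827 + 0.430827 + 0.416600 = 2.556323

H = 2.5563 bits/symbol


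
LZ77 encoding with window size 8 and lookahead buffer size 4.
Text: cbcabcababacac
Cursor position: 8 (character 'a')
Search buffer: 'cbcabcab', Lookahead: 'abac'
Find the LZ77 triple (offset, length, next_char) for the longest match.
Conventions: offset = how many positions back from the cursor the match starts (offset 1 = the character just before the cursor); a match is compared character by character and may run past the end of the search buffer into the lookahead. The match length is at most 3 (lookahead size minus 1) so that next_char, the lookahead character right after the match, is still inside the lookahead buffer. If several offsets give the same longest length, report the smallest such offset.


Try each offset into the search buffer:
  offset=1 (pos 7, char 'b'): match length 0
  offset=2 (pos 6, char 'a'): match length 3
  offset=3 (pos 5, char 'c'): match length 0
  offset=4 (pos 4, char 'b'): match length 0
  offset=5 (pos 3, char 'a'): match length 2
  offset=6 (pos 2, char 'c'): match length 0
  offset=7 (pos 1, char 'b'): match length 0
  offset=8 (pos 0, char 'c'): match length 0
Longest match has length 3 at offset 2.
next_char = character at position 8 + 3 = 11 -> 'c'

Best match: offset=2, length=3 (matching 'aba' starting at position 6)
LZ77 triple: (2, 3, 'c')


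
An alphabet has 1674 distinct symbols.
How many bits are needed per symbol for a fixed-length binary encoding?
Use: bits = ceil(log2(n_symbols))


log2(1674) = 10.7091
Bracket: 2^10 = 1024 < 1674 <= 2^11 = 2048
So ceil(log2(1674)) = 11

bits = ceil(log2(1674)) = ceil(10.7091) = 11 bits


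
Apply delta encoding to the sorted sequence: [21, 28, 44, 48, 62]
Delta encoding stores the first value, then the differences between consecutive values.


First value: 21
Deltas:
  28 - 21 = 7
  44 - 28 = 16
  48 - 44 = 4
  62 - 48 = 14


Delta encoded: [21, 7, 16, 4, 14]


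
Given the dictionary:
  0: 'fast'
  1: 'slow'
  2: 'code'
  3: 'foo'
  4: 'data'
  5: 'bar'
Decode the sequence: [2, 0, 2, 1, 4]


Look up each index in the dictionary:
  2 -> 'code'
  0 -> 'fast'
  2 -> 'code'
  1 -> 'slow'
  4 -> 'data'

Decoded: "code fast code slow data"


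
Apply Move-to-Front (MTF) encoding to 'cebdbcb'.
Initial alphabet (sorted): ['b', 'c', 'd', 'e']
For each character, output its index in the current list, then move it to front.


MTF encoding:
'c': index 1 in ['b', 'c', 'd', 'e'] -> ['c', 'b', 'd', 'e']
'e': index 3 in ['c', 'b', 'd', 'e'] -> ['e', 'c', 'b', 'd']
'b': index 2 in ['e', 'c', 'b', 'd'] -> ['b', 'e', 'c', 'd']
'd': index 3 in ['b', 'e', 'c', 'd'] -> ['d', 'b', 'e', 'c']
'b': index 1 in ['d', 'b', 'e', 'c'] -> ['b', 'd', 'e', 'c']
'c': index 3 in ['b', 'd', 'e', 'c'] -> ['c', 'b', 'd', 'e']
'b': index 1 in ['c', 'b', 'd', 'e'] -> ['b', 'c', 'd', 'e']


Output: [1, 3, 2, 3, 1, 3, 1]


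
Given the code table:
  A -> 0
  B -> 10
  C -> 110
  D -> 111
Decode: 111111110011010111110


Decoding:
111 -> D
111 -> D
110 -> C
0 -> A
110 -> C
10 -> B
111 -> D
110 -> C


Result: DDCACBDC


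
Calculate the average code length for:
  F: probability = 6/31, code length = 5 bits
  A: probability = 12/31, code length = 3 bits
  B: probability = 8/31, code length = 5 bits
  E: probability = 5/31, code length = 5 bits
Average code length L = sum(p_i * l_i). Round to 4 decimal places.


Weighted contributions p_i * l_i:
  F: (6/31) * 5 = 30/31
  A: (12/31) * 3 = 36/31
  B: (8/31) * 5 = 40/31
  E: (5/31) * 5 = 25/31
Sum = (30 + 36 + 40 + 25)/31 = 131/31

L = 131/31 = 4.2258 bits/symbol


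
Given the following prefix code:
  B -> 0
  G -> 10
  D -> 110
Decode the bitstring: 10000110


Decoding step by step:
Bits 10 -> G
Bits 0 -> B
Bits 0 -> B
Bits 0 -> B
Bits 110 -> D


Decoded message: GBBBD


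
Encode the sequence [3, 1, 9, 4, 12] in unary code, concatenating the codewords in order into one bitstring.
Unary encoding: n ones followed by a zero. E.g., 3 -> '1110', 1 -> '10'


Encode each number as n ones followed by a terminating 0:
  3 -> 1110 (4 bits)
  1 -> 10 (2 bits)
  9 -> 1111111110 (10 bits)
  4 -> 11110 (5 bits)
  12 -> 1111111111110 (13 bits)
Total length = 4 + 2 + 10 + 5 + 13 = 34 bits.

Unary([3, 1, 9, 4, 12]) = 1110101111111110111101111111111110 (34 bits)


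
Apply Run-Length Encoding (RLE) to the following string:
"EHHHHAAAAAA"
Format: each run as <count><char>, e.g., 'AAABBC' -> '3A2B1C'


Scanning runs left to right:
  i=0: run of 'E' x 1 -> '1E'
  i=1: run of 'H' x 4 -> '4H'
  i=5: run of 'A' x 6 -> '6A'

RLE = 1E4H6A


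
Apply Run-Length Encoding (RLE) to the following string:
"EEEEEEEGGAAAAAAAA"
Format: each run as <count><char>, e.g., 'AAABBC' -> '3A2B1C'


Scanning runs left to right:
  i=0: run of 'E' x 7 -> '7E'
  i=7: run of 'G' x 2 -> '2G'
  i=9: run of 'A' x 8 -> '8A'

RLE = 7E2G8A


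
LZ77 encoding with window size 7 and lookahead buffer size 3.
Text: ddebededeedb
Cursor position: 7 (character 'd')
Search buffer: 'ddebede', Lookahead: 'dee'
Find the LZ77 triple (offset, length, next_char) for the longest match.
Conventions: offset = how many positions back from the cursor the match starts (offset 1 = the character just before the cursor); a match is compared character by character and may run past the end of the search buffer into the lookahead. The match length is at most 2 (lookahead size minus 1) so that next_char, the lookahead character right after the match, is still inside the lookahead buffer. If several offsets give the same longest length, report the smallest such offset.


Try each offset into the search buffer:
  offset=1 (pos 6, char 'e'): match length 0
  offset=2 (pos 5, char 'd'): match length 2
  offset=3 (pos 4, char 'e'): match length 0
  offset=4 (pos 3, char 'b'): match length 0
  offset=5 (pos 2, char 'e'): match length 0
  offset=6 (pos 1, char 'd'): match length 2
  offset=7 (pos 0, char 'd'): match length 1
Longest match has length 2, found at offsets 2, 6; take the smallest, offset 2.
next_char = character at position 7 + 2 = 9 -> 'e'

Best match: offset=2, length=2 (matching 'de' starting at position 5)
LZ77 triple: (2, 2, 'e')


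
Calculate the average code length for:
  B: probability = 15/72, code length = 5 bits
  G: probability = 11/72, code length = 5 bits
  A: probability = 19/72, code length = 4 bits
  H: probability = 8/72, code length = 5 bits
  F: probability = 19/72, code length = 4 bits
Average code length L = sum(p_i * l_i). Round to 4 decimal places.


Weighted contributions p_i * l_i:
  B: (15/72) * 5 = 75/72
  G: (11/72) * 5 = 55/72
  A: (19/72) * 4 = 76/72
  H: (8/72) * 5 = 40/72
  F: (19/72) * 4 = 76/72
Sum = (75 + 55 + 76 + 40 + 76)/72 = 322/72

L = 322/72 = 4.4722 bits/symbol


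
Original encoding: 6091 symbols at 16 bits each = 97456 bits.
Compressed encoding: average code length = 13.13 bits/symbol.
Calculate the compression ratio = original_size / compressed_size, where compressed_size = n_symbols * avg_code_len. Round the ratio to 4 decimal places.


original_size = n_symbols * orig_bits = 6091 * 16 = 97456 bits
compressed_size = n_symbols * avg_code_len = 6091 * 13.13 = 79974.83 bits
ratio = original_size / compressed_size = 97456 / 79974.83 = 1.2186

Compression ratio = 1.2186


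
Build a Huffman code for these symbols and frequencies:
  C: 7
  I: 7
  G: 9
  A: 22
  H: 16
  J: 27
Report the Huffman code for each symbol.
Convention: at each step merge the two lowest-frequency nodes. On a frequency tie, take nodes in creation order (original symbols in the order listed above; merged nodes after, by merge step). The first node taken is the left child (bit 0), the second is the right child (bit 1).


Huffman tree construction:
Step 1: Merge C(7) + I(7) = 14
Step 2: Merge G(9) + (C+I)(14) = 23
Step 3: Merge H(16) + A(22) = 38
Step 4: Merge (G+(C+I))(23) + J(27) = 50
Step 5: Merge (H+A)(38) + ((G+(C+I))+J)(50) = 88
Read each symbol's code off the tree from the root (left child = 0, right child = 1).

Codes:
  C: 1010 (length 4)
  I: 1011 (length 4)
  G: 100 (length 3)
  A: 01 (length 2)
  H: 00 (length 2)
  J: 11 (length 2)
Average code length: 213/88 = 2.4205 bits/symbol


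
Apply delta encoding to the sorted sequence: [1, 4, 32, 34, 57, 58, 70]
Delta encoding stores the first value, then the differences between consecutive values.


First value: 1
Deltas:
  4 - 1 = 3
  32 - 4 = 28
  34 - 32 = 2
  57 - 34 = 23
  58 - 57 = 1
  70 - 58 = 12


Delta encoded: [1, 3, 28, 2, 23, 1, 12]


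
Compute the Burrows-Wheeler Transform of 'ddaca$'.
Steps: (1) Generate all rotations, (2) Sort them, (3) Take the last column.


Rotations (sorted):
  0: $ddaca -> last char: a
  1: a$ddac -> last char: c
  2: aca$dd -> last char: d
  3: ca$dda -> last char: a
  4: daca$d -> last char: d
  5: ddaca$ -> last char: $


BWT = acdad$


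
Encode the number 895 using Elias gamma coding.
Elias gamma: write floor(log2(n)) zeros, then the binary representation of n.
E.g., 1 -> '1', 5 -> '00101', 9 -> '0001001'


num_bits = floor(log2(895)) + 1 = 10
leading_zeros = num_bits - 1 = 9
binary(895) = 1101111111

Elias gamma(895) = '000000000' + '1101111111' = 0000000001101111111 (19 bits)


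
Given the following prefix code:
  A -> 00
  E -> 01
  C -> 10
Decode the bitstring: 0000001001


Decoding step by step:
Bits 00 -> A
Bits 00 -> A
Bits 00 -> A
Bits 10 -> C
Bits 01 -> E


Decoded message: AAACE


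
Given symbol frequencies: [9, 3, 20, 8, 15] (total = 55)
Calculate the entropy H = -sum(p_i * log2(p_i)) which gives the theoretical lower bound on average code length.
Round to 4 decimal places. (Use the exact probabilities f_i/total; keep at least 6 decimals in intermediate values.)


Per-symbol terms -p_i * log2(p_i) with p_i = f_i/55:
  p = 9/55 = 0.163636: log2(p) = -2.611435, -p*log2(p) = 0.427326
  p = 3/55 = 0.054545: log2(p) = -4.196397, -p*log2(p) = 0.228894
  p = 20/55 = 0.363636: log2(p) = -1.459432, -p*log2(p) = 0.530702
  p = 8/55 = 0.145455: log2(p) = -2.781360, -p*log2(p) = 0.404561
  p = 15/55 = 0.272727: log2(p) = -1.874469, -p*log2(p) = 0.511219
H = 0.427326 + 0.228894 + 0.530702 + 0.404561 + 0.511219 = 2.102702

H = 2.1027 bits/symbol


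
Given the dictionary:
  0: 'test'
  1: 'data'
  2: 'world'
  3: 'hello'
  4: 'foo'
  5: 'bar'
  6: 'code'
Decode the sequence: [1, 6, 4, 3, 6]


Look up each index in the dictionary:
  1 -> 'data'
  6 -> 'code'
  4 -> 'foo'
  3 -> 'hello'
  6 -> 'code'

Decoded: "data code foo hello code"


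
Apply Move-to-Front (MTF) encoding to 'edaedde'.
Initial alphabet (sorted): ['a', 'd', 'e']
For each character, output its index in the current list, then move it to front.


MTF encoding:
'e': index 2 in ['a', 'd', 'e'] -> ['e', 'a', 'd']
'd': index 2 in ['e', 'a', 'd'] -> ['d', 'e', 'a']
'a': index 2 in ['d', 'e', 'a'] -> ['a', 'd', 'e']
'e': index 2 in ['a', 'd', 'e'] -> ['e', 'a', 'd']
'd': index 2 in ['e', 'a', 'd'] -> ['d', 'e', 'a']
'd': index 0 in ['d', 'e', 'a'] -> ['d', 'e', 'a']
'e': index 1 in ['d', 'e', 'a'] -> ['e', 'd', 'a']


Output: [2, 2, 2, 2, 2, 0, 1]


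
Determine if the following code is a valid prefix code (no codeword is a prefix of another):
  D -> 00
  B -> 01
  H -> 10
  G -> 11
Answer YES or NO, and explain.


Checking each pair (does one codeword prefix another?):
  D='00' vs B='01': no prefix
  D='00' vs H='10': no prefix
  D='00' vs G='11': no prefix
  B='01' vs D='00': no prefix
  B='01' vs H='10': no prefix
  B='01' vs G='11': no prefix
  H='10' vs D='00': no prefix
  H='10' vs B='01': no prefix
  H='10' vs G='11': no prefix
  G='11' vs D='00': no prefix
  G='11' vs B='01': no prefix
  G='11' vs H='10': no prefix
No violation found over all pairs.

YES -- this is a valid prefix code. No codeword is a prefix of any other codeword.


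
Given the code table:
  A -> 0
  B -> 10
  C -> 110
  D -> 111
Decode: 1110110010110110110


Decoding:
111 -> D
0 -> A
110 -> C
0 -> A
10 -> B
110 -> C
110 -> C
110 -> C


Result: DACABCCC


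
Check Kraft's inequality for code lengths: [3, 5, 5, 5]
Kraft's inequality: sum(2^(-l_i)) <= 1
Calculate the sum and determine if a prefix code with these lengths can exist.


Sum = 2^(-3) + 2^(-5) + 2^(-5) + 2^(-5)
    = 0.125 + 0.03125 + 0.03125 + 0.03125
    = 7/32 = 0.21875
Since 0.21875 <= 1, Kraft's inequality IS satisfied.
A prefix code with these lengths CAN exist.

Kraft sum = 0.21875. Satisfied.


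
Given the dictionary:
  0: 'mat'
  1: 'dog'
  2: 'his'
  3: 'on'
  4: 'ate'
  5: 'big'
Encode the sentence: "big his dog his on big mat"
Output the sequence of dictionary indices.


Look up each word in the dictionary:
  'big' -> 5
  'his' -> 2
  'dog' -> 1
  'his' -> 2
  'on' -> 3
  'big' -> 5
  'mat' -> 0

Encoded: [5, 2, 1, 2, 3, 5, 0]


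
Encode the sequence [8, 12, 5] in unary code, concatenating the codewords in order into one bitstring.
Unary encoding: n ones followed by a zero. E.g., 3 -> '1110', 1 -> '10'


Encode each number as n ones followed by a terminating 0:
  8 -> 111111110 (9 bits)
  12 -> 1111111111110 (13 bits)
  5 -> 111110 (6 bits)
Total length = 9 + 13 + 6 = 28 bits.

Unary([8, 12, 5]) = 1111111101111111111110111110 (28 bits)


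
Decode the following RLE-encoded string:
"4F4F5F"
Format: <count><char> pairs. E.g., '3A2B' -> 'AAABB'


Expanding each <count><char> pair:
  4F -> 'FFFF'
  4F -> 'FFFF'
  5F -> 'FFFFF'

Decoded = FFFFFFFFFFFFF


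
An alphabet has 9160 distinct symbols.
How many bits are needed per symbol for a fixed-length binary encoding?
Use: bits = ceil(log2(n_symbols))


log2(9160) = 13.1611
Bracket: 2^13 = 8192 < 9160 <= 2^14 = 16384
So ceil(log2(9160)) = 14

bits = ceil(log2(9160)) = ceil(13.1611) = 14 bits


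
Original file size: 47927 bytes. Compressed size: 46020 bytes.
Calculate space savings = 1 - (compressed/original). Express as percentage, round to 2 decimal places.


ratio = compressed/original = 46020/47927 = 0.96021
savings = 1 - ratio = 1 - 0.96021 = 0.03979
as a percentage: 0.03979 * 100 = 3.98%

Space savings = 1 - 46020/47927 = 3.98%


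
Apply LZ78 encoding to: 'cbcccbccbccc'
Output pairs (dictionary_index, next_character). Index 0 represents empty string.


LZ78 encoding steps:
Dictionary: {0: ''}
Step 1: w='' (idx 0), next='c' -> output (0, 'c'), add 'c' as idx 1
Step 2: w='' (idx 0), next='b' -> output (0, 'b'), add 'b' as idx 2
Step 3: w='c' (idx 1), next='c' -> output (1, 'c'), add 'cc' as idx 3
Step 4: w='c' (idx 1), next='b' -> output (1, 'b'), add 'cb' as idx 4
Step 5: w='cc' (idx 3), next='b' -> output (3, 'b'), add 'ccb' as idx 5
Step 6: w='cc' (idx 3), next='c' -> output (3, 'c'), add 'ccc' as idx 6


Encoded: [(0, 'c'), (0, 'b'), (1, 'c'), (1, 'b'), (3, 'b'), (3, 'c')]


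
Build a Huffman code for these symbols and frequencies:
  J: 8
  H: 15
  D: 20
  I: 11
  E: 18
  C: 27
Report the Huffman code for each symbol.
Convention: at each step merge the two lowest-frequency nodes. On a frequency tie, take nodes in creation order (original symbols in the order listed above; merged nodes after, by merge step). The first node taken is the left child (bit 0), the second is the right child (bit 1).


Huffman tree construction:
Step 1: Merge J(8) + I(11) = 19
Step 2: Merge H(15) + E(18) = 33
Step 3: Merge (J+I)(19) + D(20) = 39
Step 4: Merge C(27) + (H+E)(33) = 60
Step 5: Merge ((J+I)+D)(39) + (C+(H+E))(60) = 99
Read each symbol's code off the tree from the root (left child = 0, right child = 1).

Codes:
  J: 000 (length 3)
  H: 110 (length 3)
  D: 01 (length 2)
  I: 001 (length 3)
  E: 111 (length 3)
  C: 10 (length 2)
Average code length: 250/99 = 2.5253 bits/symbol


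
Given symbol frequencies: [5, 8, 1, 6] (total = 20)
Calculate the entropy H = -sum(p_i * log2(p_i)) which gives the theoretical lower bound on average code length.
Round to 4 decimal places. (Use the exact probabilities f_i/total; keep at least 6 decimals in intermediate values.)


Per-symbol terms -p_i * log2(p_i) with p_i = f_i/20:
  p = 5/20 = 0.250000: log2(p) = -2.000000, -p*log2(p) = 0.500000
  p = 8/20 = 0.400000: log2(p) = -1.321928, -p*log2(p) = 0.528771
  p = 1/20 = 0.050000: log2(p) = -4.321928, -p*log2(p) = 0.216096
  p = 6/20 = 0.300000: log2(p) = -1.736966, -p*log2(p) = 0.521090
H = 0.500000 + 0.528771 + 0.216096 + 0.521090 = 1.765957

H = 1.766 bits/symbol


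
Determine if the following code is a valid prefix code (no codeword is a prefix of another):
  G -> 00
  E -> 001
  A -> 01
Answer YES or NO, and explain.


Checking each pair (does one codeword prefix another?):
  G='00' vs E='001': prefix -- VIOLATION

NO -- this is NOT a valid prefix code. G (00) is a prefix of E (001).


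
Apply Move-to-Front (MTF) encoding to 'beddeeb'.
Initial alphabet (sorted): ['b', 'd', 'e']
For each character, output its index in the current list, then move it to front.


MTF encoding:
'b': index 0 in ['b', 'd', 'e'] -> ['b', 'd', 'e']
'e': index 2 in ['b', 'd', 'e'] -> ['e', 'b', 'd']
'd': index 2 in ['e', 'b', 'd'] -> ['d', 'e', 'b']
'd': index 0 in ['d', 'e', 'b'] -> ['d', 'e', 'b']
'e': index 1 in ['d', 'e', 'b'] -> ['e', 'd', 'b']
'e': index 0 in ['e', 'd', 'b'] -> ['e', 'd', 'b']
'b': index 2 in ['e', 'd', 'b'] -> ['b', 'e', 'd']


Output: [0, 2, 2, 0, 1, 0, 2]


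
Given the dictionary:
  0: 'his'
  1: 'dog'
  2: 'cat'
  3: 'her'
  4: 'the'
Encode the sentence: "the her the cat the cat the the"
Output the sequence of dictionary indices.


Look up each word in the dictionary:
  'the' -> 4
  'her' -> 3
  'the' -> 4
  'cat' -> 2
  'the' -> 4
  'cat' -> 2
  'the' -> 4
  'the' -> 4

Encoded: [4, 3, 4, 2, 4, 2, 4, 4]


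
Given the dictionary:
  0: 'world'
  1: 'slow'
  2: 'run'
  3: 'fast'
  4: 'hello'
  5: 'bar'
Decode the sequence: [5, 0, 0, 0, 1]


Look up each index in the dictionary:
  5 -> 'bar'
  0 -> 'world'
  0 -> 'world'
  0 -> 'world'
  1 -> 'slow'

Decoded: "bar world world world slow"


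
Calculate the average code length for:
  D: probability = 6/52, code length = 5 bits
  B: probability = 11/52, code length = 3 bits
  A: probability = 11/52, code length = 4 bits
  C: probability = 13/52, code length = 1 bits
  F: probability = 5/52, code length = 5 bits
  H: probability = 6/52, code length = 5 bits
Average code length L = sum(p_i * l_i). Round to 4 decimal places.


Weighted contributions p_i * l_i:
  D: (6/52) * 5 = 30/52
  B: (11/52) * 3 = 33/52
  A: (11/52) * 4 = 44/52
  C: (13/52) * 1 = 13/52
  F: (5/52) * 5 = 25/52
  H: (6/52) * 5 = 30/52
Sum = (30 + 33 + 44 + 13 + 25 + 30)/52 = 175/52

L = 175/52 = 3.3654 bits/symbol


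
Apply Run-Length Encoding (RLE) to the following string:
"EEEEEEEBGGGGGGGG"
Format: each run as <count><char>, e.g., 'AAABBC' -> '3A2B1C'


Scanning runs left to right:
  i=0: run of 'E' x 7 -> '7E'
  i=7: run of 'B' x 1 -> '1B'
  i=8: run of 'G' x 8 -> '8G'

RLE = 7E1B8G


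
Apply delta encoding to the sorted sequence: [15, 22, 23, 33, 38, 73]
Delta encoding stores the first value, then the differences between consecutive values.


First value: 15
Deltas:
  22 - 15 = 7
  23 - 22 = 1
  33 - 23 = 10
  38 - 33 = 5
  73 - 38 = 35


Delta encoded: [15, 7, 1, 10, 5, 35]


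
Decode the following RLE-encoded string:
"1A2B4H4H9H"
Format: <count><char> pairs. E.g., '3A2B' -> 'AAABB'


Expanding each <count><char> pair:
  1A -> 'A'
  2B -> 'BB'
  4H -> 'HHHH'
  4H -> 'HHHH'
  9H -> 'HHHHHHHHH'

Decoded = ABBHHHHHHHHHHHHHHHHH


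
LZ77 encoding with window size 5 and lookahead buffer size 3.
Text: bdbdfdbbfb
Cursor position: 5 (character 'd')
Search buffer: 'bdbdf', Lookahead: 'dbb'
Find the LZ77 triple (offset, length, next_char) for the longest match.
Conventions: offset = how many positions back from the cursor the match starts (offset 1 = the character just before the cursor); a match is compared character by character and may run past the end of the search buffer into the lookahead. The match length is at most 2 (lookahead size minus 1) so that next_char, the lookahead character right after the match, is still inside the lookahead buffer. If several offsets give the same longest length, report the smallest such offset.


Try each offset into the search buffer:
  offset=1 (pos 4, char 'f'): match length 0
  offset=2 (pos 3, char 'd'): match length 1
  offset=3 (pos 2, char 'b'): match length 0
  offset=4 (pos 1, char 'd'): match length 2
  offset=5 (pos 0, char 'b'): match length 0
Longest match has length 2 at offset 4.
next_char = character at position 5 + 2 = 7 -> 'b'

Best match: offset=4, length=2 (matching 'db' starting at position 1)
LZ77 triple: (4, 2, 'b')


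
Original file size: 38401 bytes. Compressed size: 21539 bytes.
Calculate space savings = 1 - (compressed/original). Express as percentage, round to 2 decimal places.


ratio = compressed/original = 21539/38401 = 0.560897
savings = 1 - ratio = 1 - 0.560897 = 0.439103
as a percentage: 0.439103 * 100 = 43.91%

Space savings = 1 - 21539/38401 = 43.91%


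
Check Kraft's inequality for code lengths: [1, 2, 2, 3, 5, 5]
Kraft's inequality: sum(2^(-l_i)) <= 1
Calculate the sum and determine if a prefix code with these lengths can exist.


Sum = 2^(-1) + 2^(-2) + 2^(-2) + 2^(-3) + 2^(-5) + 2^(-5)
    = 0.5 + 0.25 + 0.25 + 0.125 + 0.03125 + 0.03125
    = 38/32 = 1.1875
Since 1.1875 > 1, Kraft's inequality is NOT satisfied.
A prefix code with these lengths CANNOT exist.

Kraft sum = 1.1875. Not satisfied.


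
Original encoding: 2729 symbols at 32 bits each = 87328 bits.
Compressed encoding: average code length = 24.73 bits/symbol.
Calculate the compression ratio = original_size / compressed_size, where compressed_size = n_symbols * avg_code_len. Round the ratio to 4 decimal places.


original_size = n_symbols * orig_bits = 2729 * 32 = 87328 bits
compressed_size = n_symbols * avg_code_len = 2729 * 24.73 = 67488.17 bits
ratio = original_size / compressed_size = 87328 / 67488.17 = 1.294

Compression ratio = 1.294


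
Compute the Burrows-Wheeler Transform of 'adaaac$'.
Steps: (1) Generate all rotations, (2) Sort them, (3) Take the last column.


Rotations (sorted):
  0: $adaaac -> last char: c
  1: aaac$ad -> last char: d
  2: aac$ada -> last char: a
  3: ac$adaa -> last char: a
  4: adaaac$ -> last char: $
  5: c$adaaa -> last char: a
  6: daaac$a -> last char: a


BWT = cdaa$aa


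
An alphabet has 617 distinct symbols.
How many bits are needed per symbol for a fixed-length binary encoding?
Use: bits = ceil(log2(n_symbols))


log2(617) = 9.2691
Bracket: 2^9 = 512 < 617 <= 2^10 = 1024
So ceil(log2(617)) = 10

bits = ceil(log2(617)) = ceil(9.2691) = 10 bits


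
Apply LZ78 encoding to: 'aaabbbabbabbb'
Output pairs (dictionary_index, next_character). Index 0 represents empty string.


LZ78 encoding steps:
Dictionary: {0: ''}
Step 1: w='' (idx 0), next='a' -> output (0, 'a'), add 'a' as idx 1
Step 2: w='a' (idx 1), next='a' -> output (1, 'a'), add 'aa' as idx 2
Step 3: w='' (idx 0), next='b' -> output (0, 'b'), add 'b' as idx 3
Step 4: w='b' (idx 3), next='b' -> output (3, 'b'), add 'bb' as idx 4
Step 5: w='a' (idx 1), next='b' -> output (1, 'b'), add 'ab' as idx 5
Step 6: w='b' (idx 3), next='a' -> output (3, 'a'), add 'ba' as idx 6
Step 7: w='bb' (idx 4), next='b' -> output (4, 'b'), add 'bbb' as idx 7


Encoded: [(0, 'a'), (1, 'a'), (0, 'b'), (3, 'b'), (1, 'b'), (3, 'a'), (4, 'b')]


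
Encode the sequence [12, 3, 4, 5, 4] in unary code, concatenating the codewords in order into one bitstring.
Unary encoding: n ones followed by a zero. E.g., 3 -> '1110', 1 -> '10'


Encode each number as n ones followed by a terminating 0:
  12 -> 1111111111110 (13 bits)
  3 -> 1110 (4 bits)
  4 -> 11110 (5 bits)
  5 -> 111110 (6 bits)
  4 -> 11110 (5 bits)
Total length = 13 + 4 + 5 + 6 + 5 = 33 bits.

Unary([12, 3, 4, 5, 4]) = 111111111111011101111011111011110 (33 bits)


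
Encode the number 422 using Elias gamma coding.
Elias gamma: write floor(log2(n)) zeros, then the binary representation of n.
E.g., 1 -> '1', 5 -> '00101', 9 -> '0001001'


num_bits = floor(log2(422)) + 1 = 9
leading_zeros = num_bits - 1 = 8
binary(422) = 110100110

Elias gamma(422) = '00000000' + '110100110' = 00000000110100110 (17 bits)


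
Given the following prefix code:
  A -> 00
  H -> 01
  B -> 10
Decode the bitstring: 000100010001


Decoding step by step:
Bits 00 -> A
Bits 01 -> H
Bits 00 -> A
Bits 01 -> H
Bits 00 -> A
Bits 01 -> H


Decoded message: AHAHAH


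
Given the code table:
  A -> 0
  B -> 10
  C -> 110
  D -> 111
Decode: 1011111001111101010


Decoding:
10 -> B
111 -> D
110 -> C
0 -> A
111 -> D
110 -> C
10 -> B
10 -> B


Result: BDCADCBB


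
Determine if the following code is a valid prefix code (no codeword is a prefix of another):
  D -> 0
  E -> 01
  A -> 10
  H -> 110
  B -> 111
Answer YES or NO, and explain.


Checking each pair (does one codeword prefix another?):
  D='0' vs E='01': prefix -- VIOLATION

NO -- this is NOT a valid prefix code. D (0) is a prefix of E (01).


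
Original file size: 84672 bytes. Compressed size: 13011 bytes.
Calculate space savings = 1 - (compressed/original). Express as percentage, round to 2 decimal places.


ratio = compressed/original = 13011/84672 = 0.153664
savings = 1 - ratio = 1 - 0.153664 = 0.846336
as a percentage: 0.846336 * 100 = 84.63%

Space savings = 1 - 13011/84672 = 84.63%


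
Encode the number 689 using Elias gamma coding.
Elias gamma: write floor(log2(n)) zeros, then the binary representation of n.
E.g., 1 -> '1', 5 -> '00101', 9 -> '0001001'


num_bits = floor(log2(689)) + 1 = 10
leading_zeros = num_bits - 1 = 9
binary(689) = 1010110001

Elias gamma(689) = '000000000' + '1010110001' = 0000000001010110001 (19 bits)


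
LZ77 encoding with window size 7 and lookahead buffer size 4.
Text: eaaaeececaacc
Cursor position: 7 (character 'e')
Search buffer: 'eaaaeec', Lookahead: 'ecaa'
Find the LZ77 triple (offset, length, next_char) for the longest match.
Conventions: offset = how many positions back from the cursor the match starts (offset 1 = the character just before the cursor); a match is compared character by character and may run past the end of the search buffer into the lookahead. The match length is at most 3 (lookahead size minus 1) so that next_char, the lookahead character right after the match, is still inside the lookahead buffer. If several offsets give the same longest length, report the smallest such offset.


Try each offset into the search buffer:
  offset=1 (pos 6, char 'c'): match length 0
  offset=2 (pos 5, char 'e'): match length 2
  offset=3 (pos 4, char 'e'): match length 1
  offset=4 (pos 3, char 'a'): match length 0
  offset=5 (pos 2, char 'a'): match length 0
  offset=6 (pos 1, char 'a'): match length 0
  offset=7 (pos 0, char 'e'): match length 1
Longest match has length 2 at offset 2.
next_char = character at position 7 + 2 = 9 -> 'a'

Best match: offset=2, length=2 (matching 'ec' starting at position 5)
LZ77 triple: (2, 2, 'a')


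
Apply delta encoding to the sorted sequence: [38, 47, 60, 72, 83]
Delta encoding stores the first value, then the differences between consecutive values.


First value: 38
Deltas:
  47 - 38 = 9
  60 - 47 = 13
  72 - 60 = 12
  83 - 72 = 11


Delta encoded: [38, 9, 13, 12, 11]


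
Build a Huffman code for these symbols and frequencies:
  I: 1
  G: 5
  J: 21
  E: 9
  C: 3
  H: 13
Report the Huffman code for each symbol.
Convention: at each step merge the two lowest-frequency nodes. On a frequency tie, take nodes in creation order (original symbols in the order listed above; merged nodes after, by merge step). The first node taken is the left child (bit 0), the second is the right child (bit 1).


Huffman tree construction:
Step 1: Merge I(1) + C(3) = 4
Step 2: Merge (I+C)(4) + G(5) = 9
Step 3: Merge E(9) + ((I+C)+G)(9) = 18
Step 4: Merge H(13) + (E+((I+C)+G))(18) = 31
Step 5: Merge J(21) + (H+(E+((I+C)+G)))(31) = 52
Read each symbol's code off the tree from the root (left child = 0, right child = 1).

Codes:
  I: 11100 (length 5)
  G: 1111 (length 4)
  J: 0 (length 1)
  E: 110 (length 3)
  C: 11101 (length 5)
  H: 10 (length 2)
Average code length: 114/52 = 2.1923 bits/symbol


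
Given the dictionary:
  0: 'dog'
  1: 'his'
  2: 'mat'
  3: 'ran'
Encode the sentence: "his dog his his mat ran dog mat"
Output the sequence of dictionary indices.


Look up each word in the dictionary:
  'his' -> 1
  'dog' -> 0
  'his' -> 1
  'his' -> 1
  'mat' -> 2
  'ran' -> 3
  'dog' -> 0
  'mat' -> 2

Encoded: [1, 0, 1, 1, 2, 3, 0, 2]


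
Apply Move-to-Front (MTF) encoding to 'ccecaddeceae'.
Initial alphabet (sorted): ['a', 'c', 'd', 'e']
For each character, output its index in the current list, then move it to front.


MTF encoding:
'c': index 1 in ['a', 'c', 'd', 'e'] -> ['c', 'a', 'd', 'e']
'c': index 0 in ['c', 'a', 'd', 'e'] -> ['c', 'a', 'd', 'e']
'e': index 3 in ['c', 'a', 'd', 'e'] -> ['e', 'c', 'a', 'd']
'c': index 1 in ['e', 'c', 'a', 'd'] -> ['c', 'e', 'a', 'd']
'a': index 2 in ['c', 'e', 'a', 'd'] -> ['a', 'c', 'e', 'd']
'd': index 3 in ['a', 'c', 'e', 'd'] -> ['d', 'a', 'c', 'e']
'd': index 0 in ['d', 'a', 'c', 'e'] -> ['d', 'a', 'c', 'e']
'e': index 3 in ['d', 'a', 'c', 'e'] -> ['e', 'd', 'a', 'c']
'c': index 3 in ['e', 'd', 'a', 'c'] -> ['c', 'e', 'd', 'a']
'e': index 1 in ['c', 'e', 'd', 'a'] -> ['e', 'c', 'd', 'a']
'a': index 3 in ['e', 'c', 'd', 'a'] -> ['a', 'e', 'c', 'd']
'e': index 1 in ['a', 'e', 'c', 'd'] -> ['e', 'a', 'c', 'd']


Output: [1, 0, 3, 1, 2, 3, 0, 3, 3, 1, 3, 1]


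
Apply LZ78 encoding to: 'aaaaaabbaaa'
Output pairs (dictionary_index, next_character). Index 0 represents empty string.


LZ78 encoding steps:
Dictionary: {0: ''}
Step 1: w='' (idx 0), next='a' -> output (0, 'a'), add 'a' as idx 1
Step 2: w='a' (idx 1), next='a' -> output (1, 'a'), add 'aa' as idx 2
Step 3: w='aa' (idx 2), next='a' -> output (2, 'a'), add 'aaa' as idx 3
Step 4: w='' (idx 0), next='b' -> output (0, 'b'), add 'b' as idx 4
Step 5: w='b' (idx 4), next='a' -> output (4, 'a'), add 'ba' as idx 5
Step 6: w='aa' (idx 2), end of input -> output (2, '')


Encoded: [(0, 'a'), (1, 'a'), (2, 'a'), (0, 'b'), (4, 'a'), (2, '')]


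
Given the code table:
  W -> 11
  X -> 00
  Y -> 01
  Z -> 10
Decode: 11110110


Decoding:
11 -> W
11 -> W
01 -> Y
10 -> Z


Result: WWYZ


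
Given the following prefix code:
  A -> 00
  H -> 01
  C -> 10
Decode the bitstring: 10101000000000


Decoding step by step:
Bits 10 -> C
Bits 10 -> C
Bits 10 -> C
Bits 00 -> A
Bits 00 -> A
Bits 00 -> A
Bits 00 -> A


Decoded message: CCCAAAA


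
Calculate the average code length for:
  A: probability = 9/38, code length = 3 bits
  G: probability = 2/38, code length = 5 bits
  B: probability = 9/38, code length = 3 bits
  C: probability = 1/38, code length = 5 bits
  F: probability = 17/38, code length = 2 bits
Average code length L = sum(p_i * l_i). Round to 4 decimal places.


Weighted contributions p_i * l_i:
  A: (9/38) * 3 = 27/38
  G: (2/38) * 5 = 10/38
  B: (9/38) * 3 = 27/38
  C: (1/38) * 5 = 5/38
  F: (17/38) * 2 = 34/38
Sum = (27 + 10 + 27 + 5 + 34)/38 = 103/38

L = 103/38 = 2.7105 bits/symbol


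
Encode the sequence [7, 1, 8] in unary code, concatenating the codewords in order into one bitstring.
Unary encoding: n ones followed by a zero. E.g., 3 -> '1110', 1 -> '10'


Encode each number as n ones followed by a terminating 0:
  7 -> 11111110 (8 bits)
  1 -> 10 (2 bits)
  8 -> 111111110 (9 bits)
Total length = 8 + 2 + 9 = 19 bits.

Unary([7, 1, 8]) = 1111111010111111110 (19 bits)


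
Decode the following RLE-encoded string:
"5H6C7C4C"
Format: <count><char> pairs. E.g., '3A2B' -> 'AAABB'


Expanding each <count><char> pair:
  5H -> 'HHHHH'
  6C -> 'CCCCCC'
  7C -> 'CCCCCCC'
  4C -> 'CCCC'

Decoded = HHHHHCCCCCCCCCCCCCCCCC


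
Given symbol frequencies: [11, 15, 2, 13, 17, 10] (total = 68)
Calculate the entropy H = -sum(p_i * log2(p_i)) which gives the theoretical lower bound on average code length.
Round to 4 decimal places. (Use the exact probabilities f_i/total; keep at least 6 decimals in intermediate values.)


Per-symbol terms -p_i * log2(p_i) with p_i = f_i/68:
  p = 11/68 = 0.161765: log2(p) = -2.628031, -p*log2(p) = 0.425123
  p = 15/68 = 0.220588: log2(p) = -2.180572, -p*log2(p) = 0.481009
  p = 2/68 = 0.029412: log2(p) = -5.087463, -p*log2(p) = 0.149631
  p = 13/68 = 0.191176: log2(p) = -2.387023, -p*log2(p) = 0.456343
  p = 17/68 = 0.250000: log2(p) = -2.000000, -p*log2(p) = 0.500000
  p = 10/68 = 0.147059: log2(p) = -2.765535, -p*log2(p) = 0.406696
H = 0.425123 + 0.481009 + 0.149631 + 0.456343 + 0.500000 + 0.406696 = 2.418802

H = 2.4188 bits/symbol


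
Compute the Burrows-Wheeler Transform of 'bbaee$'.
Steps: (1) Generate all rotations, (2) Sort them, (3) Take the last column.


Rotations (sorted):
  0: $bbaee -> last char: e
  1: aee$bb -> last char: b
  2: baee$b -> last char: b
  3: bbaee$ -> last char: $
  4: e$bbae -> last char: e
  5: ee$bba -> last char: a


BWT = ebb$ea


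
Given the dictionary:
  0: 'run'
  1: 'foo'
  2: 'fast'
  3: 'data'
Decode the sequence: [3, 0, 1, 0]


Look up each index in the dictionary:
  3 -> 'data'
  0 -> 'run'
  1 -> 'foo'
  0 -> 'run'

Decoded: "data run foo run"


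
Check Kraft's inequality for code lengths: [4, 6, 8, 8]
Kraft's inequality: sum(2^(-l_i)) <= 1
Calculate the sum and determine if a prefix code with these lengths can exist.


Sum = 2^(-4) + 2^(-6) + 2^(-8) + 2^(-8)
    = 0.0625 + 0.015625 + 0.00390625 + 0.00390625
    = 22/256 = 0.0859375
Since 0.0859375 <= 1, Kraft's inequality IS satisfied.
A prefix code with these lengths CAN exist.

Kraft sum = 0.0859375. Satisfied.


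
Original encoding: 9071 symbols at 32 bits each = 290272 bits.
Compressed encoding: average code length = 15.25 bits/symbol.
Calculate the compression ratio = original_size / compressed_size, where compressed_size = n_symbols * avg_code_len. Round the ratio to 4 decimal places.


original_size = n_symbols * orig_bits = 9071 * 32 = 290272 bits
compressed_size = n_symbols * avg_code_len = 9071 * 15.25 = 138332.75 bits
ratio = original_size / compressed_size = 290272 / 138332.75 = 2.0984

Compression ratio = 2.0984


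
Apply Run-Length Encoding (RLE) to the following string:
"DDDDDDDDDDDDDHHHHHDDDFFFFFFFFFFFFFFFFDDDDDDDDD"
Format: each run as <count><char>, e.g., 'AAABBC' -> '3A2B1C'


Scanning runs left to right:
  i=0: run of 'D' x 13 -> '13D'
  i=13: run of 'H' x 5 -> '5H'
  i=18: run of 'D' x 3 -> '3D'
  i=21: run of 'F' x 16 -> '16F'
  i=37: run of 'D' x 9 -> '9D'

RLE = 13D5H3D16F9D


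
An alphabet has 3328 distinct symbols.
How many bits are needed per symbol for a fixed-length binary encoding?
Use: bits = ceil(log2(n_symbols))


log2(3328) = 11.7004
Bracket: 2^11 = 2048 < 3328 <= 2^12 = 4096
So ceil(log2(3328)) = 12

bits = ceil(log2(3328)) = ceil(11.7004) = 12 bits


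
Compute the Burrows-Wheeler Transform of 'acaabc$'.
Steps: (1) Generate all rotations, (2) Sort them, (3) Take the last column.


Rotations (sorted):
  0: $acaabc -> last char: c
  1: aabc$ac -> last char: c
  2: abc$aca -> last char: a
  3: acaabc$ -> last char: $
  4: bc$acaa -> last char: a
  5: c$acaab -> last char: b
  6: caabc$a -> last char: a


BWT = cca$aba
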